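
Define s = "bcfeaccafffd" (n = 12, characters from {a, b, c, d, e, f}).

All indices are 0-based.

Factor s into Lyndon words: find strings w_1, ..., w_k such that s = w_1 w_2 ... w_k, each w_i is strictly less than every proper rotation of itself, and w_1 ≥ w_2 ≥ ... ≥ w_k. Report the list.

["bcfe", "accafffd"]

emit factor 1: 'bcfe' (i=0, period=4)
emit factor 2: 'accafffd' (i=4, period=8)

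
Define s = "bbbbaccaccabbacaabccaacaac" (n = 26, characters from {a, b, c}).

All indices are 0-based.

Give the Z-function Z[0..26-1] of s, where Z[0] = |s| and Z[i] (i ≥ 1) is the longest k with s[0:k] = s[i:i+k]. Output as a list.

[26, 3, 2, 1, 0, 0, 0, 0, 0, 0, 0, 2, 1, 0, 0, 0, 0, 1, 0, 0, 0, 0, 0, 0, 0, 0]

Z[0]=26
i=1: outside box; Z[1]=3 extend→box=[1,4)
i=2: min(r-i=2, Z[1]=3)=2; Z[2]=2
i=3: min(r-i=1, Z[2]=2)=1; Z[3]=1
i=4: outside box; Z[4]=0
i=5: outside box; Z[5]=0
i=6: outside box; Z[6]=0
i=7: outside box; Z[7]=0
i=8: outside box; Z[8]=0
i=9: outside box; Z[9]=0
i=10: outside box; Z[10]=0
i=11: outside box; Z[11]=2 extend→box=[11,13)
i=12: min(r-i=1, Z[1]=3)=1; Z[12]=1
i=13: outside box; Z[13]=0
i=14: outside box; Z[14]=0
i=15: outside box; Z[15]=0
i=16: outside box; Z[16]=0
i=17: outside box; Z[17]=1 extend→box=[17,18)
i=18: outside box; Z[18]=0
i=19: outside box; Z[19]=0
i=20: outside box; Z[20]=0
i=21: outside box; Z[21]=0
i=22: outside box; Z[22]=0
i=23: outside box; Z[23]=0
i=24: outside box; Z[24]=0
i=25: outside box; Z[25]=0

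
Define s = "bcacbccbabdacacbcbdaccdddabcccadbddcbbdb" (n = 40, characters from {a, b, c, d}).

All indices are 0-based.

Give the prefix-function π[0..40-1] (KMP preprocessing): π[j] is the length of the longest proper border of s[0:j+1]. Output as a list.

[0, 0, 0, 0, 1, 2, 0, 1, 0, 1, 0, 0, 0, 0, 0, 1, 2, 1, 0, 0, 0, 0, 0, 0, 0, 0, 1, 2, 0, 0, 0, 0, 1, 0, 0, 0, 1, 1, 0, 1]

π[0] = 0
j=1 s[j]='c': π[1]=0 (border '')
j=2 s[j]='a': π[2]=0 (border '')
j=3 s[j]='c': π[3]=0 (border '')
j=4 s[j]='b': π[4]=1 (border 'b')
j=5 s[j]='c': π[5]=2 (border 'bc')
j=6 s[j]='c': k: 2→0; π[6]=0 (border '')
j=7 s[j]='b': π[7]=1 (border 'b')
j=8 s[j]='a': k: 1→0; π[8]=0 (border '')
j=9 s[j]='b': π[9]=1 (border 'b')
j=10 s[j]='d': k: 1→0; π[10]=0 (border '')
j=11 s[j]='a': π[11]=0 (border '')
j=12 s[j]='c': π[12]=0 (border '')
j=13 s[j]='a': π[13]=0 (border '')
j=14 s[j]='c': π[14]=0 (border '')
j=15 s[j]='b': π[15]=1 (border 'b')
j=16 s[j]='c': π[16]=2 (border 'bc')
j=17 s[j]='b': k: 2→0; π[17]=1 (border 'b')
j=18 s[j]='d': k: 1→0; π[18]=0 (border '')
j=19 s[j]='a': π[19]=0 (border '')
j=20 s[j]='c': π[20]=0 (border '')
j=21 s[j]='c': π[21]=0 (border '')
j=22 s[j]='d': π[22]=0 (border '')
j=23 s[j]='d': π[23]=0 (border '')
j=24 s[j]='d': π[24]=0 (border '')
j=25 s[j]='a': π[25]=0 (border '')
j=26 s[j]='b': π[26]=1 (border 'b')
j=27 s[j]='c': π[27]=2 (border 'bc')
j=28 s[j]='c': k: 2→0; π[28]=0 (border '')
j=29 s[j]='c': π[29]=0 (border '')
j=30 s[j]='a': π[30]=0 (border '')
j=31 s[j]='d': π[31]=0 (border '')
j=32 s[j]='b': π[32]=1 (border 'b')
j=33 s[j]='d': k: 1→0; π[33]=0 (border '')
j=34 s[j]='d': π[34]=0 (border '')
j=35 s[j]='c': π[35]=0 (border '')
j=36 s[j]='b': π[36]=1 (border 'b')
j=37 s[j]='b': k: 1→0; π[37]=1 (border 'b')
j=38 s[j]='d': k: 1→0; π[38]=0 (border '')
j=39 s[j]='b': π[39]=1 (border 'b')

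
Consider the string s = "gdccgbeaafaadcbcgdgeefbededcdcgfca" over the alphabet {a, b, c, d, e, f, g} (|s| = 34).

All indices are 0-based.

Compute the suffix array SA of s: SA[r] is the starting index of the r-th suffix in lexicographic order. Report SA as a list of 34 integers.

[33, 10, 7, 11, 8, 14, 5, 22, 32, 13, 2, 27, 3, 15, 29, 12, 1, 26, 28, 24, 17, 6, 25, 23, 19, 20, 9, 21, 31, 4, 0, 16, 18, 30]

rank | idx | suffix
   0 |  33 | a
   1 |  10 | aadcbcgdgeefbededcdcgfca
   2 |   7 | aafaadcbcgdgeefbededcdcgfca
   3 |  11 | adcbcgdgeefbededcdcgfca
   4 |   8 | afaadcbcgdgeefbededcdcgfca
   5 |  14 | bcgdgeefbededcdcgfca
   6 |   5 | beaafaadcbcgdgeefbededcdcgfca
   7 |  22 | bededcdcgfca
   8 |  32 | ca
   9 |  13 | cbcgdgeefbededcdcgfca
  10 |   2 | ccgbeaafaadcbcgdgeefbededcdcgfca
  11 |  27 | cdcgfca
  12 |   3 | cgbeaafaadcbcgdgeefbededcdcgfca
  13 |  15 | cgdgeefbededcdcgfca
  14 |  29 | cgfca
  15 |  12 | dcbcgdgeefbededcdcgfca
  16 |   1 | dccgbeaafaadcbcgdgeefbededcdcgfca
  17 |  26 | dcdcgfca
  18 |  28 | dcgfca
  19 |  24 | dedcdcgfca
  20 |  17 | dgeefbededcdcgfca
  21 |   6 | eaafaadcbcgdgeefbededcdcgfca
  22 |  25 | edcdcgfca
  23 |  23 | ededcdcgfca
  24 |  19 | eefbededcdcgfca
  25 |  20 | efbededcdcgfca
  26 |   9 | faadcbcgdgeefbededcdcgfca
  27 |  21 | fbededcdcgfca
  28 |  31 | fca
  29 |   4 | gbeaafaadcbcgdgeefbededcdcgfca
  30 |   0 | gdccgbeaafaadcbcgdgeefbededcdcgfca
  31 |  16 | gdgeefbededcdcgfca
  32 |  18 | geefbededcdcgfca
  33 |  30 | gfca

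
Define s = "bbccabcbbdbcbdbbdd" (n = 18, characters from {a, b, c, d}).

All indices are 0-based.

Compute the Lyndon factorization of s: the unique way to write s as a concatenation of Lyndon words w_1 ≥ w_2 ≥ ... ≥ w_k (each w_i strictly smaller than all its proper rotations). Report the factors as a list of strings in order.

["bbcc", "abcbbdbcbdbbdd"]

emit factor 1: 'bbcc' (i=0, period=4)
emit factor 2: 'abcbbdbcbdbbdd' (i=4, period=14)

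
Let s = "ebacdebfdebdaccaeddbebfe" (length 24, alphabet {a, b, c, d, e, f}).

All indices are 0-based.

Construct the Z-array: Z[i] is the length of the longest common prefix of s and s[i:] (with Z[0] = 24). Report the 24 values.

Z[0]=24
i=1: outside box; Z[1]=0
i=2: outside box; Z[2]=0
i=3: outside box; Z[3]=0
i=4: outside box; Z[4]=0
i=5: outside box; Z[5]=2 extend→box=[5,7)
i=6: min(r-i=1, Z[1]=0)=0; Z[6]=0
i=7: outside box; Z[7]=0
i=8: outside box; Z[8]=0
i=9: outside box; Z[9]=2 extend→box=[9,11)
i=10: min(r-i=1, Z[1]=0)=0; Z[10]=0
i=11: outside box; Z[11]=0
i=12: outside box; Z[12]=0
i=13: outside box; Z[13]=0
i=14: outside box; Z[14]=0
i=15: outside box; Z[15]=0
i=16: outside box; Z[16]=1 extend→box=[16,17)
i=17: outside box; Z[17]=0
i=18: outside box; Z[18]=0
i=19: outside box; Z[19]=0
i=20: outside box; Z[20]=2 extend→box=[20,22)
i=21: min(r-i=1, Z[1]=0)=0; Z[21]=0
i=22: outside box; Z[22]=0
i=23: outside box; Z[23]=1 extend→box=[23,24)

[24, 0, 0, 0, 0, 2, 0, 0, 0, 2, 0, 0, 0, 0, 0, 0, 1, 0, 0, 0, 2, 0, 0, 1]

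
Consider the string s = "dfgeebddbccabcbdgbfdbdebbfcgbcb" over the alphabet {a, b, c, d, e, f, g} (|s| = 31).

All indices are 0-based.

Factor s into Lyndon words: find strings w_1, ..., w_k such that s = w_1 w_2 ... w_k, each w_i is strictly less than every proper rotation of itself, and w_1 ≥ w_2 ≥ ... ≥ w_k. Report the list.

["dfgee", "bdd", "bcc", "abcbdgbfdbdebbfcgbcb"]

emit factor 1: 'dfgee' (i=0, period=5)
emit factor 2: 'bdd' (i=5, period=3)
emit factor 3: 'bcc' (i=8, period=3)
emit factor 4: 'abcbdgbfdbdebbfcgbcb' (i=11, period=20)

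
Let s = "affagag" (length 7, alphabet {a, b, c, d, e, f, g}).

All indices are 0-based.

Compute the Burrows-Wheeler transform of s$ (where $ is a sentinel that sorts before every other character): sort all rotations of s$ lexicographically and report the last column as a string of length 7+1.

rank  rotation  last
    0  $affagag  g
    1  affagag$  $
    2  ag$affag  g
    3  agag$aff  f
    4  fagag$af  f
    5  ffagag$a  a
    6  g$affaga  a
    7  gag$affa  a

g$gffaaa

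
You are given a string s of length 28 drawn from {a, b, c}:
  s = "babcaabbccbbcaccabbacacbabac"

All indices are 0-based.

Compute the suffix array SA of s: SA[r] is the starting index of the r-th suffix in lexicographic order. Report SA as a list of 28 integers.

[4, 24, 16, 5, 1, 26, 19, 21, 13, 23, 0, 25, 18, 17, 10, 6, 2, 11, 7, 27, 3, 15, 20, 12, 22, 9, 14, 8]

rank | idx | suffix
   0 |   4 | aabbccbbcaccabbacacbabac
   1 |  24 | abac
   2 |  16 | abbacacbabac
   3 |   5 | abbccbbcaccabbacacbabac
   4 |   1 | abcaabbccbbcaccabbacacbabac
   5 |  26 | ac
   6 |  19 | acacbabac
   7 |  21 | acbabac
   8 |  13 | accabbacacbabac
   9 |  23 | babac
  10 |   0 | babcaabbccbbcaccabbacacbabac
  11 |  25 | bac
  12 |  18 | bacacbabac
  13 |  17 | bbacacbabac
  14 |  10 | bbcaccabbacacbabac
  15 |   6 | bbccbbcaccabbacacbabac
  16 |   2 | bcaabbccbbcaccabbacacbabac
  17 |  11 | bcaccabbacacbabac
  18 |   7 | bccbbcaccabbacacbabac
  19 |  27 | c
  20 |   3 | caabbccbbcaccabbacacbabac
  21 |  15 | cabbacacbabac
  22 |  20 | cacbabac
  23 |  12 | caccabbacacbabac
  24 |  22 | cbabac
  25 |   9 | cbbcaccabbacacbabac
  26 |  14 | ccabbacacbabac
  27 |   8 | ccbbcaccabbacacbabac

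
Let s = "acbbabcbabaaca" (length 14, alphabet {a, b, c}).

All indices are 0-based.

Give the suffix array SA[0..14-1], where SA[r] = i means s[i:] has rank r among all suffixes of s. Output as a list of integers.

[13, 10, 8, 4, 11, 0, 9, 7, 3, 2, 5, 12, 6, 1]

sorted suffixes:
  #0 SA[0]=13  'a'
  #1 SA[1]=10  'aaca'
  #2 SA[2]=8  'abaaca'
  #3 SA[3]=4  'abcbabaaca'
  #4 SA[4]=11  'aca'
  #5 SA[5]=0  'acbbabcbabaaca'
  #6 SA[6]=9  'baaca'
  #7 SA[7]=7  'babaaca'
  #8 SA[8]=3  'babcbabaaca'
  #9 SA[9]=2  'bbabcbabaaca'
  #10 SA[10]=5  'bcbabaaca'
  #11 SA[11]=12  'ca'
  #12 SA[12]=6  'cbabaaca'
  #13 SA[13]=1  'cbbabcbabaaca'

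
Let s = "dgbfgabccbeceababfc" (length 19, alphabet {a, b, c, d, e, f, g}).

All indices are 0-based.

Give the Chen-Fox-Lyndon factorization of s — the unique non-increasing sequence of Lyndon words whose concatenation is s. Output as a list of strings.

["dg", "bfg", "abccbece", "ababfc"]

emit factor 1: 'dg' (i=0, period=2)
emit factor 2: 'bfg' (i=2, period=3)
emit factor 3: 'abccbece' (i=5, period=8)
emit factor 4: 'ababfc' (i=13, period=6)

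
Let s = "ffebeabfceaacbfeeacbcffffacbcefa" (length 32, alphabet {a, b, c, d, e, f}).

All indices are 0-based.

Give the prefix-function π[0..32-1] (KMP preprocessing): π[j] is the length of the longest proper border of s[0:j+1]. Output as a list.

[0, 1, 0, 0, 0, 0, 0, 1, 0, 0, 0, 0, 0, 0, 1, 0, 0, 0, 0, 0, 0, 1, 2, 2, 2, 0, 0, 0, 0, 0, 1, 0]

π[0] = 0
j=1 s[j]='f': π[1]=1 (border 'f')
j=2 s[j]='e': k: 1→0; π[2]=0 (border '')
j=3 s[j]='b': π[3]=0 (border '')
j=4 s[j]='e': π[4]=0 (border '')
j=5 s[j]='a': π[5]=0 (border '')
j=6 s[j]='b': π[6]=0 (border '')
j=7 s[j]='f': π[7]=1 (border 'f')
j=8 s[j]='c': k: 1→0; π[8]=0 (border '')
j=9 s[j]='e': π[9]=0 (border '')
j=10 s[j]='a': π[10]=0 (border '')
j=11 s[j]='a': π[11]=0 (border '')
j=12 s[j]='c': π[12]=0 (border '')
j=13 s[j]='b': π[13]=0 (border '')
j=14 s[j]='f': π[14]=1 (border 'f')
j=15 s[j]='e': k: 1→0; π[15]=0 (border '')
j=16 s[j]='e': π[16]=0 (border '')
j=17 s[j]='a': π[17]=0 (border '')
j=18 s[j]='c': π[18]=0 (border '')
j=19 s[j]='b': π[19]=0 (border '')
j=20 s[j]='c': π[20]=0 (border '')
j=21 s[j]='f': π[21]=1 (border 'f')
j=22 s[j]='f': π[22]=2 (border 'ff')
j=23 s[j]='f': k: 2→1; π[23]=2 (border 'ff')
j=24 s[j]='f': k: 2→1; π[24]=2 (border 'ff')
j=25 s[j]='a': k: 2→1→0; π[25]=0 (border '')
j=26 s[j]='c': π[26]=0 (border '')
j=27 s[j]='b': π[27]=0 (border '')
j=28 s[j]='c': π[28]=0 (border '')
j=29 s[j]='e': π[29]=0 (border '')
j=30 s[j]='f': π[30]=1 (border 'f')
j=31 s[j]='a': k: 1→0; π[31]=0 (border '')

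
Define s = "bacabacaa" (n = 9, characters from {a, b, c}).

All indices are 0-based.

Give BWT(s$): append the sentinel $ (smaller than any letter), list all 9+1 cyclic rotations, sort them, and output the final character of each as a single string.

aaccbba$aa

rank  rotation    last
    0  $bacabacaa  a
    1  a$bacabaca  a
    2  aa$bacabac  c
    3  abacaa$bac  c
    4  acaa$bacab  b
    5  acabacaa$b  b
    6  bacaa$baca  a
    7  bacabacaa$  $
    8  caa$bacaba  a
    9  cabacaa$ba  a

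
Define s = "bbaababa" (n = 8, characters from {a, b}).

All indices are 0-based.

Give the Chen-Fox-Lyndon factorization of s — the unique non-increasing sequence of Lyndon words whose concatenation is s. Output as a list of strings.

["b", "b", "aabab", "a"]

emit factor 1: 'b' (i=0, period=1)
emit factor 2: 'b' (i=1, period=1)
emit factor 3: 'aabab' (i=2, period=5)
emit factor 4: 'a' (i=7, period=1)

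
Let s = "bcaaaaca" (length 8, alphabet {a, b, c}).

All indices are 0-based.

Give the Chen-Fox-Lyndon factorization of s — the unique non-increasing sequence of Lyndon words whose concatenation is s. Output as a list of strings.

emit factor 1: 'bc' (i=0, period=2)
emit factor 2: 'aaaac' (i=2, period=5)
emit factor 3: 'a' (i=7, period=1)

["bc", "aaaac", "a"]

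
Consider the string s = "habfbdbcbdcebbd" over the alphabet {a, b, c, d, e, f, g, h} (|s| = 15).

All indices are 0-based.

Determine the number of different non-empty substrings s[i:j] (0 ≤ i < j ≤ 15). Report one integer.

rank→(start, suffix):
  0 → (1, 'abfbdbcbdcebbd')
  1 → (12, 'bbd')
  2 → (6, 'bcbdcebbd')
  3 → (13, 'bd')
  4 → (4, 'bdbcbdcebbd')
  5 → (8, 'bdcebbd')
  6 → (2, 'bfbdbcbdcebbd')
  7 → (7, 'cbdcebbd')
  8 → (10, 'cebbd')
  9 → (14, 'd')
  10 → (5, 'dbcbdcebbd')
  11 → (9, 'dcebbd')
  12 → (11, 'ebbd')
  13 → (3, 'fbdbcbdcebbd')
  14 → (0, 'habfbdbcbdcebbd')

SA = [1, 12, 6, 13, 4, 8, 2, 7, 10, 14, 5, 9, 11, 3, 0]
[i] adj suffixes → lcp
  [1] 1/12 → 0 ('')
  [2] 12/6 → 1 ('b')
  [3] 6/13 → 1 ('b')
  [4] 13/4 → 2 ('bd')
  [5] 4/8 → 2 ('bd')
  [6] 8/2 → 1 ('b')
  [7] 2/7 → 0 ('')
  [8] 7/10 → 1 ('c')
  [9] 10/14 → 0 ('')
  [10] 14/5 → 1 ('d')
  [11] 5/9 → 1 ('d')
  [12] 9/11 → 0 ('')
  [13] 11/3 → 0 ('')
  [14] 3/0 → 0 ('')

n(n+1)/2 = 15·16/2 = 120
Σ LCP = 0 + 0 + 1 + 1 + 2 + 2 + 1 + 0 + 1 + 0 + 1 + 1 + 0 + 0 + 0 = 10
distinct = 120 − 10 = 110

110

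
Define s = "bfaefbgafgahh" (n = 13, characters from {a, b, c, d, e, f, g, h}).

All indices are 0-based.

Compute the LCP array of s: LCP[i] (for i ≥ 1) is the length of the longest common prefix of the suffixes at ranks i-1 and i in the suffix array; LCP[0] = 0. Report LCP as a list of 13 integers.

[0, 1, 1, 0, 1, 0, 0, 1, 1, 0, 2, 0, 1]

rank→(start, suffix):
  0 → (2, 'aefbgafgahh')
  1 → (7, 'afgahh')
  2 → (10, 'ahh')
  3 → (0, 'bfaefbgafgahh')
  4 → (5, 'bgafgahh')
  5 → (3, 'efbgafgahh')
  6 → (1, 'faefbgafgahh')
  7 → (4, 'fbgafgahh')
  8 → (8, 'fgahh')
  9 → (6, 'gafgahh')
  10 → (9, 'gahh')
  11 → (12, 'h')
  12 → (11, 'hh')

SA = [2, 7, 10, 0, 5, 3, 1, 4, 8, 6, 9, 12, 11]
[i] adj suffixes → lcp
  [1] 2/7 → 1 ('a')
  [2] 7/10 → 1 ('a')
  [3] 10/0 → 0 ('')
  [4] 0/5 → 1 ('b')
  [5] 5/3 → 0 ('')
  [6] 3/1 → 0 ('')
  [7] 1/4 → 1 ('f')
  [8] 4/8 → 1 ('f')
  [9] 8/6 → 0 ('')
  [10] 6/9 → 2 ('ga')
  [11] 9/12 → 0 ('')
  [12] 12/11 → 1 ('h')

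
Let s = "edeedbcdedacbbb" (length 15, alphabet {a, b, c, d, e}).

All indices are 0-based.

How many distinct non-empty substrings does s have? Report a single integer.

rank→(start, suffix):
  0 → (10, 'acbbb')
  1 → (14, 'b')
  2 → (13, 'bb')
  3 → (12, 'bbb')
  4 → (5, 'bcdedacbbb')
  5 → (11, 'cbbb')
  6 → (6, 'cdedacbbb')
  7 → (9, 'dacbbb')
  8 → (4, 'dbcdedacbbb')
  9 → (7, 'dedacbbb')
  10 → (1, 'deedbcdedacbbb')
  11 → (8, 'edacbbb')
  12 → (3, 'edbcdedacbbb')
  13 → (0, 'edeedbcdedacbbb')
  14 → (2, 'eedbcdedacbbb')

SA = [10, 14, 13, 12, 5, 11, 6, 9, 4, 7, 1, 8, 3, 0, 2]
i: (SA[i-1],SA[i]) lcp shared
  1: (10,14) 0 ''
  2: (14,13) 1 'b'
  3: (13,12) 2 'bb'
  4: (12,5) 1 'b'
  5: (5,11) 0 ''
  6: (11,6) 1 'c'
  7: (6,9) 0 ''
  8: (9,4) 1 'd'
  9: (4,7) 1 'd'
  10: (7,1) 2 'de'
  11: (1,8) 0 ''
  12: (8,3) 2 'ed'
  13: (3,0) 2 'ed'
  14: (0,2) 1 'e'

n(n+1)/2 = 15·16/2 = 120
Σ LCP = 0 + 0 + 1 + 2 + 1 + 0 + 1 + 0 + 1 + 1 + 2 + 0 + 2 + 2 + 1 = 14
distinct = 120 − 14 = 106

106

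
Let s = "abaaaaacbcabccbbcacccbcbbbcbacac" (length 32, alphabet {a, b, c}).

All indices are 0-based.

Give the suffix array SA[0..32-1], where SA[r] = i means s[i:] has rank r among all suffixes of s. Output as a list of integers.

rank→(start, suffix):
  0 → (2, 'aaaaacbcabccbbcacccbcbbbcbacac')
  1 → (3, 'aaaacbcabccbbcacccbcbbbcbacac')
  2 → (4, 'aaacbcabccbbcacccbcbbbcbacac')
  3 → (5, 'aacbcabccbbcacccbcbbbcbacac')
  4 → (0, 'abaaaaacbcabccbbcacccbcbbbcbacac')
  5 → (10, 'abccbbcacccbcbbbcbacac')
  6 → (30, 'ac')
  7 → (28, 'acac')
  8 → (6, 'acbcabccbbcacccbcbbbcbacac')
  9 → (17, 'acccbcbbbcbacac')
  10 → (1, 'baaaaacbcabccbbcacccbcbbbcbacac')
  11 → (27, 'bacac')
  12 → (23, 'bbbcbacac')
  13 → (14, 'bbcacccbcbbbcbacac')
  14 → (24, 'bbcbacac')
  15 → (8, 'bcabccbbcacccbcbbbcbacac')
  16 → (15, 'bcacccbcbbbcbacac')
  17 → (25, 'bcbacac')
  18 → (21, 'bcbbbcbacac')
  19 → (11, 'bccbbcacccbcbbbcbacac')
  20 → (31, 'c')
  21 → (9, 'cabccbbcacccbcbbbcbacac')
  22 → (29, 'cac')
  23 → (16, 'cacccbcbbbcbacac')
  24 → (26, 'cbacac')
  25 → (22, 'cbbbcbacac')
  26 → (13, 'cbbcacccbcbbbcbacac')
  27 → (7, 'cbcabccbbcacccbcbbbcbacac')
  28 → (20, 'cbcbbbcbacac')
  29 → (12, 'ccbbcacccbcbbbcbacac')
  30 → (19, 'ccbcbbbcbacac')
  31 → (18, 'cccbcbbbcbacac')

[2, 3, 4, 5, 0, 10, 30, 28, 6, 17, 1, 27, 23, 14, 24, 8, 15, 25, 21, 11, 31, 9, 29, 16, 26, 22, 13, 7, 20, 12, 19, 18]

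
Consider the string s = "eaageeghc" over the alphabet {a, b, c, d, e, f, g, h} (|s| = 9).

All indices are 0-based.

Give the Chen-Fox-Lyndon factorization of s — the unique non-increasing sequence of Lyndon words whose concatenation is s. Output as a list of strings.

["e", "aageeghc"]

emit factor 1: 'e' (i=0, period=1)
emit factor 2: 'aageeghc' (i=1, period=8)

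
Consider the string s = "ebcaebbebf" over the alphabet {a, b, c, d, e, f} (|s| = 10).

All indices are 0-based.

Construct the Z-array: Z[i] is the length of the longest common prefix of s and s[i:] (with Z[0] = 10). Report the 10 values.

[10, 0, 0, 0, 2, 0, 0, 2, 0, 0]

Z[0]=10
i=1: outside box; Z[1]=0
i=2: outside box; Z[2]=0
i=3: outside box; Z[3]=0
i=4: outside box; Z[4]=2 scan→box=[4,6)
i=5: min(r-i=1, Z[1]=0)=0; Z[5]=0
i=6: outside box; Z[6]=0
i=7: outside box; Z[7]=2 scan→box=[7,9)
i=8: min(r-i=1, Z[1]=0)=0; Z[8]=0
i=9: outside box; Z[9]=0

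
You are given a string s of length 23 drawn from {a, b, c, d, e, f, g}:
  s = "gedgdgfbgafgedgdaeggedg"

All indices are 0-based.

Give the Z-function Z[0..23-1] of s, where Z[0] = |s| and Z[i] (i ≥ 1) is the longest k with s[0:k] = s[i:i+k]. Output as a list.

Z[0]=23
i=1: i≥r, start 0; Z[1]=0
i=2: i≥r, start 0; Z[2]=0
i=3: i≥r, start 0; Z[3]=1 grow→box=[3,4)
i=4: i≥r, start 0; Z[4]=0
i=5: i≥r, start 0; Z[5]=1 grow→box=[5,6)
i=6: i≥r, start 0; Z[6]=0
i=7: i≥r, start 0; Z[7]=0
i=8: i≥r, start 0; Z[8]=1 grow→box=[8,9)
i=9: i≥r, start 0; Z[9]=0
i=10: i≥r, start 0; Z[10]=0
i=11: i≥r, start 0; Z[11]=5 grow→box=[11,16)
i=12: min(r-i=4, Z[1]=0)=0; Z[12]=0
i=13: min(r-i=3, Z[2]=0)=0; Z[13]=0
i=14: min(r-i=2, Z[3]=1)=1; Z[14]=1
i=15: min(r-i=1, Z[4]=0)=0; Z[15]=0
i=16: i≥r, start 0; Z[16]=0
i=17: i≥r, start 0; Z[17]=0
i=18: i≥r, start 0; Z[18]=1 grow→box=[18,19)
i=19: i≥r, start 0; Z[19]=4 grow→box=[19,23)
i=20: min(r-i=3, Z[1]=0)=0; Z[20]=0
i=21: min(r-i=2, Z[2]=0)=0; Z[21]=0
i=22: min(r-i=1, Z[3]=1)=1; Z[22]=1

[23, 0, 0, 1, 0, 1, 0, 0, 1, 0, 0, 5, 0, 0, 1, 0, 0, 0, 1, 4, 0, 0, 1]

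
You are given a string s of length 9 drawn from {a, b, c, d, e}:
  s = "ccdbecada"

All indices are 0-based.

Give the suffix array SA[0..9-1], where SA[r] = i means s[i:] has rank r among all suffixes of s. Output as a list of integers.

rank | idx | suffix
   0 |   8 | a
   1 |   6 | ada
   2 |   3 | becada
   3 |   5 | cada
   4 |   0 | ccdbecada
   5 |   1 | cdbecada
   6 |   7 | da
   7 |   2 | dbecada
   8 |   4 | ecada

[8, 6, 3, 5, 0, 1, 7, 2, 4]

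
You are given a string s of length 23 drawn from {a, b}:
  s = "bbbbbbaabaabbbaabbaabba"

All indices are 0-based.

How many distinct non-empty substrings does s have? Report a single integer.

200

sorted suffixes:
  #0 SA[0]=22  'a'
  #1 SA[1]=6  'aabaabbbaabbaabba'
  #2 SA[2]=18  'aabba'
  #3 SA[3]=14  'aabbaabba'
  #4 SA[4]=9  'aabbbaabbaabba'
  #5 SA[5]=7  'abaabbbaabbaabba'
  #6 SA[6]=19  'abba'
  #7 SA[7]=15  'abbaabba'
  #8 SA[8]=10  'abbbaabbaabba'
  #9 SA[9]=21  'ba'
  #10 SA[10]=5  'baabaabbbaabbaabba'
  #11 SA[11]=17  'baabba'
  #12 SA[12]=13  'baabbaabba'
  #13 SA[13]=8  'baabbbaabbaabba'
  #14 SA[14]=20  'bba'
  #15 SA[15]=4  'bbaabaabbbaabbaabba'
  #16 SA[16]=16  'bbaabba'
  #17 SA[17]=12  'bbaabbaabba'
  #18 SA[18]=3  'bbbaabaabbbaabbaabba'
  #19 SA[19]=11  'bbbaabbaabba'
  #20 SA[20]=2  'bbbbaabaabbbaabbaabba'
  #21 SA[21]=1  'bbbbbaabaabbbaabbaabba'
  #22 SA[22]=0  'bbbbbbaabaabbbaabbaabba'

SA = [22, 6, 18, 14, 9, 7, 19, 15, 10, 21, 5, 17, 13, 8, 20, 4, 16, 12, 3, 11, 2, 1, 0]
i: (SA[i-1],SA[i]) lcp shared
  1: (22,6) 1 'a'
  2: (6,18) 3 'aab'
  3: (18,14) 5 'aabba'
  4: (14,9) 4 'aabb'
  5: (9,7) 1 'a'
  6: (7,19) 2 'ab'
  7: (19,15) 4 'abba'
  8: (15,10) 3 'abb'
  9: (10,21) 0 ''
  10: (21,5) 2 'ba'
  11: (5,17) 4 'baab'
  12: (17,13) 6 'baabba'
  13: (13,8) 5 'baabb'
  14: (8,20) 1 'b'
  15: (20,4) 3 'bba'
  16: (4,16) 5 'bbaab'
  17: (16,12) 7 'bbaabba'
  18: (12,3) 2 'bb'
  19: (3,11) 6 'bbbaab'
  20: (11,2) 3 'bbb'
  21: (2,1) 4 'bbbb'
  22: (1,0) 5 'bbbbb'

n(n+1)/2 = 23·24/2 = 276
Σ LCP = 0 + 1 + 3 + 5 + 4 + 1 + 2 + 4 + 3 + 0 + 2 + 4 + 6 + 5 + 1 + 3 + 5 + 7 + 2 + 6 + 3 + 4 + 5 = 76
distinct = 276 − 76 = 200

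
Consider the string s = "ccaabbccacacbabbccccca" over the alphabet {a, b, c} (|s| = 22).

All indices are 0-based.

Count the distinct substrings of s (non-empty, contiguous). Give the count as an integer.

210

rank→(start, suffix):
  0 → (21, 'a')
  1 → (2, 'aabbccacacbabbccccca')
  2 → (3, 'abbccacacbabbccccca')
  3 → (13, 'abbccccca')
  4 → (8, 'acacbabbccccca')
  5 → (10, 'acbabbccccca')
  6 → (12, 'babbccccca')
  7 → (4, 'bbccacacbabbccccca')
  8 → (14, 'bbccccca')
  9 → (5, 'bccacacbabbccccca')
  10 → (15, 'bccccca')
  11 → (20, 'ca')
  12 → (1, 'caabbccacacbabbccccca')
  13 → (7, 'cacacbabbccccca')
  14 → (9, 'cacbabbccccca')
  15 → (11, 'cbabbccccca')
  16 → (19, 'cca')
  17 → (0, 'ccaabbccacacbabbccccca')
  18 → (6, 'ccacacbabbccccca')
  19 → (18, 'ccca')
  20 → (17, 'cccca')
  21 → (16, 'ccccca')

SA = [21, 2, 3, 13, 8, 10, 12, 4, 14, 5, 15, 20, 1, 7, 9, 11, 19, 0, 6, 18, 17, 16]
i: (SA[i-1],SA[i]) lcp shared
  1: (21,2) 1 'a'
  2: (2,3) 1 'a'
  3: (3,13) 5 'abbcc'
  4: (13,8) 1 'a'
  5: (8,10) 2 'ac'
  6: (10,12) 0 ''
  7: (12,4) 1 'b'
  8: (4,14) 4 'bbcc'
  9: (14,5) 1 'b'
  10: (5,15) 3 'bcc'
  11: (15,20) 0 ''
  12: (20,1) 2 'ca'
  13: (1,7) 2 'ca'
  14: (7,9) 3 'cac'
  15: (9,11) 1 'c'
  16: (11,19) 1 'c'
  17: (19,0) 3 'cca'
  18: (0,6) 3 'cca'
  19: (6,18) 2 'cc'
  20: (18,17) 3 'ccc'
  21: (17,16) 4 'cccc'

n(n+1)/2 = 22·23/2 = 253
Σ LCP = 0 + 1 + 1 + 5 + 1 + 2 + 0 + 1 + 4 + 1 + 3 + 0 + 2 + 2 + 3 + 1 + 1 + 3 + 3 + 2 + 3 + 4 = 43
distinct = 253 − 43 = 210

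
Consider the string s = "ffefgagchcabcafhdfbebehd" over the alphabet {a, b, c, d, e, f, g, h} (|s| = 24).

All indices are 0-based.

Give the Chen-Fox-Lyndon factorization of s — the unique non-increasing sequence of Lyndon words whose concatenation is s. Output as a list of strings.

["f", "f", "efg", "agchc", "abcafhdfbebehd"]

emit factor 1: 'f' (i=0, period=1)
emit factor 2: 'f' (i=1, period=1)
emit factor 3: 'efg' (i=2, period=3)
emit factor 4: 'agchc' (i=5, period=5)
emit factor 5: 'abcafhdfbebehd' (i=10, period=14)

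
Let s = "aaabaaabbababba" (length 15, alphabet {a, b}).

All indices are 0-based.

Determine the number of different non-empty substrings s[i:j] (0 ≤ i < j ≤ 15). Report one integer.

sorted suffixes:
  #0 SA[0]=14  'a'
  #1 SA[1]=0  'aaabaaabbababba'
  #2 SA[2]=4  'aaabbababba'
  #3 SA[3]=1  'aabaaabbababba'
  #4 SA[4]=5  'aabbababba'
  #5 SA[5]=2  'abaaabbababba'
  #6 SA[6]=9  'ababba'
  #7 SA[7]=11  'abba'
  #8 SA[8]=6  'abbababba'
  #9 SA[9]=13  'ba'
  #10 SA[10]=3  'baaabbababba'
  #11 SA[11]=8  'bababba'
  #12 SA[12]=10  'babba'
  #13 SA[13]=12  'bba'
  #14 SA[14]=7  'bbababba'

SA = [14, 0, 4, 1, 5, 2, 9, 11, 6, 13, 3, 8, 10, 12, 7]
rank  pair      lcp
   1  s[14:],s[0:]  1  'a'
   2  s[0:],s[4:]  4  'aaab'
   3  s[4:],s[1:]  2  'aa'
   4  s[1:],s[5:]  3  'aab'
   5  s[5:],s[2:]  1  'a'
   6  s[2:],s[9:]  3  'aba'
   7  s[9:],s[11:]  2  'ab'
   8  s[11:],s[6:]  4  'abba'
   9  s[6:],s[13:]  0  ''
  10  s[13:],s[3:]  2  'ba'
  11  s[3:],s[8:]  2  'ba'
  12  s[8:],s[10:]  3  'bab'
  13  s[10:],s[12:]  1  'b'
  14  s[12:],s[7:]  3  'bba'

n(n+1)/2 = 15·16/2 = 120
Σ LCP = 0 + 1 + 4 + 2 + 3 + 1 + 3 + 2 + 4 + 0 + 2 + 2 + 3 + 1 + 3 = 31
distinct = 120 − 31 = 89

89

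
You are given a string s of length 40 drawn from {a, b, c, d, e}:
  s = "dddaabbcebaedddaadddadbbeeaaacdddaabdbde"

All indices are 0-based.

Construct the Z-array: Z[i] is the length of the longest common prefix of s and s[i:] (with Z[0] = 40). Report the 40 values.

[40, 2, 1, 0, 0, 0, 0, 0, 0, 0, 0, 0, 5, 2, 1, 0, 0, 4, 2, 1, 0, 1, 0, 0, 0, 0, 0, 0, 0, 0, 6, 2, 1, 0, 0, 0, 1, 0, 1, 0]

Z[0]=40
i=1: fresh scan; Z[1]=2 scan→box=[1,3)
i=2: min(r-i=1, Z[1]=2)=1; Z[2]=1
i=3: fresh scan; Z[3]=0
i=4: fresh scan; Z[4]=0
i=5: fresh scan; Z[5]=0
i=6: fresh scan; Z[6]=0
i=7: fresh scan; Z[7]=0
i=8: fresh scan; Z[8]=0
i=9: fresh scan; Z[9]=0
i=10: fresh scan; Z[10]=0
i=11: fresh scan; Z[11]=0
i=12: fresh scan; Z[12]=5 scan→box=[12,17)
i=13: min(r-i=4, Z[1]=2)=2; Z[13]=2
i=14: min(r-i=3, Z[2]=1)=1; Z[14]=1
i=15: min(r-i=2, Z[3]=0)=0; Z[15]=0
i=16: min(r-i=1, Z[4]=0)=0; Z[16]=0
i=17: fresh scan; Z[17]=4 scan→box=[17,21)
i=18: min(r-i=3, Z[1]=2)=2; Z[18]=2
i=19: min(r-i=2, Z[2]=1)=1; Z[19]=1
i=20: min(r-i=1, Z[3]=0)=0; Z[20]=0
i=21: fresh scan; Z[21]=1 scan→box=[21,22)
i=22: fresh scan; Z[22]=0
i=23: fresh scan; Z[23]=0
i=24: fresh scan; Z[24]=0
i=25: fresh scan; Z[25]=0
i=26: fresh scan; Z[26]=0
i=27: fresh scan; Z[27]=0
i=28: fresh scan; Z[28]=0
i=29: fresh scan; Z[29]=0
i=30: fresh scan; Z[30]=6 scan→box=[30,36)
i=31: min(r-i=5, Z[1]=2)=2; Z[31]=2
i=32: min(r-i=4, Z[2]=1)=1; Z[32]=1
i=33: min(r-i=3, Z[3]=0)=0; Z[33]=0
i=34: min(r-i=2, Z[4]=0)=0; Z[34]=0
i=35: min(r-i=1, Z[5]=0)=0; Z[35]=0
i=36: fresh scan; Z[36]=1 scan→box=[36,37)
i=37: fresh scan; Z[37]=0
i=38: fresh scan; Z[38]=1 scan→box=[38,39)
i=39: fresh scan; Z[39]=0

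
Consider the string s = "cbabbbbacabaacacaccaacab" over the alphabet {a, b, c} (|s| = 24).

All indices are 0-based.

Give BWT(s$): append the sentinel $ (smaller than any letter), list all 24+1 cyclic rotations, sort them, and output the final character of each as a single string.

bcbccbabaccaacbbbacaaaa$a

rank  rotation                   last
    0  $cbabbbbacabaacacaccaacab  b
    1  aacab$cbabbbbacabaacacacc  c
    2  aacacaccaacab$cbabbbbacab  b
    3  ab$cbabbbbacabaacacaccaac  c
    4  abaacacaccaacab$cbabbbbac  c
    5  abbbbacabaacacaccaacab$cb  b
    6  acab$cbabbbbacabaacacacca  a
    7  acabaacacaccaacab$cbabbbb  b
    8  acacaccaacab$cbabbbbacaba  a
    9  acaccaacab$cbabbbbacabaac  c
   10  accaacab$cbabbbbacabaacac  c
   11  b$cbabbbbacabaacacaccaaca  a
   12  baacacaccaacab$cbabbbbaca  a
   13  babbbbacabaacacaccaacab$c  c
   14  bacabaacacaccaacab$cbabbb  b
   15  bbacabaacacaccaacab$cbabb  b
   16  bbbacabaacacaccaacab$cbab  b
   17  bbbbacabaacacaccaacab$cba  a
   18  caacab$cbabbbbacabaacacac  c
   19  cab$cbabbbbacabaacacaccaa  a
   20  cabaacacaccaacab$cbabbbba  a
   21  cacaccaacab$cbabbbbacabaa  a
   22  caccaacab$cbabbbbacabaaca  a
   23  cbabbbbacabaacacaccaacab$  $
   24  ccaacab$cbabbbbacabaacaca  a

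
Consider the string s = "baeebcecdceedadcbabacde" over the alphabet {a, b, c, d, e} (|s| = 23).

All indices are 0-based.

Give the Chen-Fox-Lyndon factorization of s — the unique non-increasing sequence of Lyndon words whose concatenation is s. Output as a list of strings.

["b", "aeebcecdceed", "adcb", "abacde"]

emit factor 1: 'b' (i=0, period=1)
emit factor 2: 'aeebcecdceed' (i=1, period=12)
emit factor 3: 'adcb' (i=13, period=4)
emit factor 4: 'abacde' (i=17, period=6)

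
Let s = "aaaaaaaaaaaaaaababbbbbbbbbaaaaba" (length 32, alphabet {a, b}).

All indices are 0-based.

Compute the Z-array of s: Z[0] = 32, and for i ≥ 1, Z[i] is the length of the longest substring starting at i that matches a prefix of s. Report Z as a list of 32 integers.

Z[0]=32
i=1: fresh scan; Z[1]=14 scan→box=[1,15)
i=2: min(r-i=13, Z[1]=14)=13; Z[2]=13
i=3: min(r-i=12, Z[2]=13)=12; Z[3]=12
i=4: min(r-i=11, Z[3]=12)=11; Z[4]=11
i=5: min(r-i=10, Z[4]=11)=10; Z[5]=10
i=6: min(r-i=9, Z[5]=10)=9; Z[6]=9
i=7: min(r-i=8, Z[6]=9)=8; Z[7]=8
i=8: min(r-i=7, Z[7]=8)=7; Z[8]=7
i=9: min(r-i=6, Z[8]=7)=6; Z[9]=6
i=10: min(r-i=5, Z[9]=6)=5; Z[10]=5
i=11: min(r-i=4, Z[10]=5)=4; Z[11]=4
i=12: min(r-i=3, Z[11]=4)=3; Z[12]=3
i=13: min(r-i=2, Z[12]=3)=2; Z[13]=2
i=14: min(r-i=1, Z[13]=2)=1; Z[14]=1
i=15: fresh scan; Z[15]=0
i=16: fresh scan; Z[16]=1 scan→box=[16,17)
i=17: fresh scan; Z[17]=0
i=18: fresh scan; Z[18]=0
i=19: fresh scan; Z[19]=0
i=20: fresh scan; Z[20]=0
i=21: fresh scan; Z[21]=0
i=22: fresh scan; Z[22]=0
i=23: fresh scan; Z[23]=0
i=24: fresh scan; Z[24]=0
i=25: fresh scan; Z[25]=0
i=26: fresh scan; Z[26]=4 scan→box=[26,30)
i=27: min(r-i=3, Z[1]=14)=3; Z[27]=3
i=28: min(r-i=2, Z[2]=13)=2; Z[28]=2
i=29: min(r-i=1, Z[3]=12)=1; Z[29]=1
i=30: fresh scan; Z[30]=0
i=31: fresh scan; Z[31]=1 scan→box=[31,32)

[32, 14, 13, 12, 11, 10, 9, 8, 7, 6, 5, 4, 3, 2, 1, 0, 1, 0, 0, 0, 0, 0, 0, 0, 0, 0, 4, 3, 2, 1, 0, 1]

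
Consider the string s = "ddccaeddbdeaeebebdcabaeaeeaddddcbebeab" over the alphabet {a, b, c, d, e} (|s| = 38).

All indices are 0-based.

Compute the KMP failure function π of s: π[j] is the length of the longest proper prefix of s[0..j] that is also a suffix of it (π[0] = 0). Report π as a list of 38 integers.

[0, 1, 0, 0, 0, 0, 1, 2, 0, 1, 0, 0, 0, 0, 0, 0, 0, 1, 0, 0, 0, 0, 0, 0, 0, 0, 0, 1, 2, 2, 2, 3, 0, 0, 0, 0, 0, 0]

π[0] = 0
j=1 s[j]='d': π[1]=1 (border 'd')
j=2 s[j]='c': k: 1→0; π[2]=0 (border '')
j=3 s[j]='c': π[3]=0 (border '')
j=4 s[j]='a': π[4]=0 (border '')
j=5 s[j]='e': π[5]=0 (border '')
j=6 s[j]='d': π[6]=1 (border 'd')
j=7 s[j]='d': π[7]=2 (border 'dd')
j=8 s[j]='b': k: 2→1→0; π[8]=0 (border '')
j=9 s[j]='d': π[9]=1 (border 'd')
j=10 s[j]='e': k: 1→0; π[10]=0 (border '')
j=11 s[j]='a': π[11]=0 (border '')
j=12 s[j]='e': π[12]=0 (border '')
j=13 s[j]='e': π[13]=0 (border '')
j=14 s[j]='b': π[14]=0 (border '')
j=15 s[j]='e': π[15]=0 (border '')
j=16 s[j]='b': π[16]=0 (border '')
j=17 s[j]='d': π[17]=1 (border 'd')
j=18 s[j]='c': k: 1→0; π[18]=0 (border '')
j=19 s[j]='a': π[19]=0 (border '')
j=20 s[j]='b': π[20]=0 (border '')
j=21 s[j]='a': π[21]=0 (border '')
j=22 s[j]='e': π[22]=0 (border '')
j=23 s[j]='a': π[23]=0 (border '')
j=24 s[j]='e': π[24]=0 (border '')
j=25 s[j]='e': π[25]=0 (border '')
j=26 s[j]='a': π[26]=0 (border '')
j=27 s[j]='d': π[27]=1 (border 'd')
j=28 s[j]='d': π[28]=2 (border 'dd')
j=29 s[j]='d': k: 2→1; π[29]=2 (border 'dd')
j=30 s[j]='d': k: 2→1; π[30]=2 (border 'dd')
j=31 s[j]='c': π[31]=3 (border 'ddc')
j=32 s[j]='b': k: 3→0; π[32]=0 (border '')
j=33 s[j]='e': π[33]=0 (border '')
j=34 s[j]='b': π[34]=0 (border '')
j=35 s[j]='e': π[35]=0 (border '')
j=36 s[j]='a': π[36]=0 (border '')
j=37 s[j]='b': π[37]=0 (border '')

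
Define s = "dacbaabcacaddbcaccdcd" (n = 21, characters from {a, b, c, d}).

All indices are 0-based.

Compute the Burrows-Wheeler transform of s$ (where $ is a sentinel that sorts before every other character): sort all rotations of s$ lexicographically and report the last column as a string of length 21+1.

rank  rotation                last
    0  $dacbaabcacaddbcaccdcd  d
    1  aabcacaddbcaccdcd$dacb  b
    2  abcacaddbcaccdcd$dacba  a
    3  acaddbcaccdcd$dacbaabc  c
    4  acbaabcacaddbcaccdcd$d  d
    5  accdcd$dacbaabcacaddbc  c
    6  addbcaccdcd$dacbaabcac  c
    7  baabcacaddbcaccdcd$dac  c
    8  bcacaddbcaccdcd$dacbaa  a
    9  bcaccdcd$dacbaabcacadd  d
   10  cacaddbcaccdcd$dacbaab  b
   11  caccdcd$dacbaabcacaddb  b
   12  caddbcaccdcd$dacbaabca  a
   13  cbaabcacaddbcaccdcd$da  a
   14  ccdcd$dacbaabcacaddbca  a
   15  cd$dacbaabcacaddbcaccd  d
   16  cdcd$dacbaabcacaddbcac  c
   17  d$dacbaabcacaddbcaccdc  c
   18  dacbaabcacaddbcaccdcd$  $
   19  dbcaccdcd$dacbaabcacad  d
   20  dcd$dacbaabcacaddbcacc  c
   21  ddbcaccdcd$dacbaabcaca  a

dbacdcccadbbaaadcc$dca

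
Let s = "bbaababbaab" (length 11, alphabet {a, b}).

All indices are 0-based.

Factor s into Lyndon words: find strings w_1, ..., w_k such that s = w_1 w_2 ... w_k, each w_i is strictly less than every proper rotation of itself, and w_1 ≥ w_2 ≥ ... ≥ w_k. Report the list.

["b", "b", "aababb", "aab"]

emit factor 1: 'b' (i=0, period=1)
emit factor 2: 'b' (i=1, period=1)
emit factor 3: 'aababb' (i=2, period=6)
emit factor 4: 'aab' (i=8, period=3)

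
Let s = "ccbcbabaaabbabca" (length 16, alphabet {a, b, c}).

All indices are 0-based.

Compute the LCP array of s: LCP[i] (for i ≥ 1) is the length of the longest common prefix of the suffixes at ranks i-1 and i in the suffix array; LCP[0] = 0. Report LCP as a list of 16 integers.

[0, 1, 2, 1, 2, 2, 0, 2, 3, 1, 1, 2, 0, 1, 2, 1]

rank | idx | suffix
   0 |  15 | a
   1 |   7 | aaabbabca
   2 |   8 | aabbabca
   3 |   5 | abaaabbabca
   4 |   9 | abbabca
   5 |  12 | abca
   6 |   6 | baaabbabca
   7 |   4 | babaaabbabca
   8 |  11 | babca
   9 |  10 | bbabca
  10 |  13 | bca
  11 |   2 | bcbabaaabbabca
  12 |  14 | ca
  13 |   3 | cbabaaabbabca
  14 |   1 | cbcbabaaabbabca
  15 |   0 | ccbcbabaaabbabca

SA = [15, 7, 8, 5, 9, 12, 6, 4, 11, 10, 13, 2, 14, 3, 1, 0]
[i] adj suffixes → lcp
  [1] 15/7 → 1 ('a')
  [2] 7/8 → 2 ('aa')
  [3] 8/5 → 1 ('a')
  [4] 5/9 → 2 ('ab')
  [5] 9/12 → 2 ('ab')
  [6] 12/6 → 0 ('')
  [7] 6/4 → 2 ('ba')
  [8] 4/11 → 3 ('bab')
  [9] 11/10 → 1 ('b')
  [10] 10/13 → 1 ('b')
  [11] 13/2 → 2 ('bc')
  [12] 2/14 → 0 ('')
  [13] 14/3 → 1 ('c')
  [14] 3/1 → 2 ('cb')
  [15] 1/0 → 1 ('c')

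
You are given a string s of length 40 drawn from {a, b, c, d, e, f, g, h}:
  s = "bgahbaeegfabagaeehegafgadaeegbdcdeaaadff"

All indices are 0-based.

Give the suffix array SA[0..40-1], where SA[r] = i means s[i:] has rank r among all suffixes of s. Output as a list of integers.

sorted suffixes:
  #0 SA[0]=34  'aaadff'
  #1 SA[1]=35  'aadff'
  #2 SA[2]=10  'abagaeehegafgadaeegbdcdeaaadff'
  #3 SA[3]=23  'adaeegbdcdeaaadff'
  #4 SA[4]=36  'adff'
  #5 SA[5]=25  'aeegbdcdeaaadff'
  #6 SA[6]=5  'aeegfabagaeehegafgadaeegbdcdeaaadff'
  #7 SA[7]=14  'aeehegafgadaeegbdcdeaaadff'
  #8 SA[8]=20  'afgadaeegbdcdeaaadff'
  #9 SA[9]=12  'agaeehegafgadaeegbdcdeaaadff'
  #10 SA[10]=2  'ahbaeegfabagaeehegafgadaeegbdcdeaaadff'
  #11 SA[11]=4  'baeegfabagaeehegafgadaeegbdcdeaaadff'
  #12 SA[12]=11  'bagaeehegafgadaeegbdcdeaaadff'
  #13 SA[13]=29  'bdcdeaaadff'
  #14 SA[14]=0  'bgahbaeegfabagaeehegafgadaeegbdcdeaaadff'
  #15 SA[15]=31  'cdeaaadff'
  #16 SA[16]=24  'daeegbdcdeaaadff'
  #17 SA[17]=30  'dcdeaaadff'
  #18 SA[18]=32  'deaaadff'
  #19 SA[19]=37  'dff'
  #20 SA[20]=33  'eaaadff'
  #21 SA[21]=26  'eegbdcdeaaadff'
  #22 SA[22]=6  'eegfabagaeehegafgadaeegbdcdeaaadff'
  #23 SA[23]=15  'eehegafgadaeegbdcdeaaadff'
  #24 SA[24]=18  'egafgadaeegbdcdeaaadff'
  #25 SA[25]=27  'egbdcdeaaadff'
  #26 SA[26]=7  'egfabagaeehegafgadaeegbdcdeaaadff'
  #27 SA[27]=16  'ehegafgadaeegbdcdeaaadff'
  #28 SA[28]=39  'f'
  #29 SA[29]=9  'fabagaeehegafgadaeegbdcdeaaadff'
  #30 SA[30]=38  'ff'
  #31 SA[31]=21  'fgadaeegbdcdeaaadff'
  #32 SA[32]=22  'gadaeegbdcdeaaadff'
  #33 SA[33]=13  'gaeehegafgadaeegbdcdeaaadff'
  #34 SA[34]=19  'gafgadaeegbdcdeaaadff'
  #35 SA[35]=1  'gahbaeegfabagaeehegafgadaeegbdcdeaaadff'
  #36 SA[36]=28  'gbdcdeaaadff'
  #37 SA[37]=8  'gfabagaeehegafgadaeegbdcdeaaadff'
  #38 SA[38]=3  'hbaeegfabagaeehegafgadaeegbdcdeaaadff'
  #39 SA[39]=17  'hegafgadaeegbdcdeaaadff'

[34, 35, 10, 23, 36, 25, 5, 14, 20, 12, 2, 4, 11, 29, 0, 31, 24, 30, 32, 37, 33, 26, 6, 15, 18, 27, 7, 16, 39, 9, 38, 21, 22, 13, 19, 1, 28, 8, 3, 17]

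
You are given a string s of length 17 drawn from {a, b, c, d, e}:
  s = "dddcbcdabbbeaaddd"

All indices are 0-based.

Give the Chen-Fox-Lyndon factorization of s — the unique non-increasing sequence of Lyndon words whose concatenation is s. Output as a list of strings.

emit factor 1: 'd' (i=0, period=1)
emit factor 2: 'd' (i=1, period=1)
emit factor 3: 'd' (i=2, period=1)
emit factor 4: 'c' (i=3, period=1)
emit factor 5: 'bcd' (i=4, period=3)
emit factor 6: 'abbbe' (i=7, period=5)
emit factor 7: 'aaddd' (i=12, period=5)

["d", "d", "d", "c", "bcd", "abbbe", "aaddd"]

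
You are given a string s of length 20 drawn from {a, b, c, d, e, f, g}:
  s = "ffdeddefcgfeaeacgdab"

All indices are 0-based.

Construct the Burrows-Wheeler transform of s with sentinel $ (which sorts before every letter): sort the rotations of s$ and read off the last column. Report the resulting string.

rank  rotation               last
    0  $ffdeddefcgfeaeacgdab  b
    1  ab$ffdeddefcgfeaeacgd  d
    2  acgdab$ffdeddefcgfeae  e
    3  aeacgdab$ffdeddefcgfe  e
    4  b$ffdeddefcgfeaeacgda  a
    5  cgdab$ffdeddefcgfeaea  a
    6  cgfeaeacgdab$ffdeddef  f
    7  dab$ffdeddefcgfeaeacg  g
    8  ddefcgfeaeacgdab$ffde  e
    9  deddefcgfeaeacgdab$ff  f
   10  defcgfeaeacgdab$ffded  d
   11  eacgdab$ffdeddefcgfea  a
   12  eaeacgdab$ffdeddefcgf  f
   13  eddefcgfeaeacgdab$ffd  d
   14  efcgfeaeacgdab$ffdedd  d
   15  fcgfeaeacgdab$ffdedde  e
   16  fdeddefcgfeaeacgdab$f  f
   17  feaeacgdab$ffdeddefcg  g
   18  ffdeddefcgfeaeacgdab$  $
   19  gdab$ffdeddefcgfeaeac  c
   20  gfeaeacgdab$ffdeddefc  c

bdeeaafgefdafddefg$cc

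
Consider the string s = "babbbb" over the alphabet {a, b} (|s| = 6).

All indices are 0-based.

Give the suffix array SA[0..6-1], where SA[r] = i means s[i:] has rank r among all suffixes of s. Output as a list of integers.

sorted suffixes:
  #0 SA[0]=1  'abbbb'
  #1 SA[1]=5  'b'
  #2 SA[2]=0  'babbbb'
  #3 SA[3]=4  'bb'
  #4 SA[4]=3  'bbb'
  #5 SA[5]=2  'bbbb'

[1, 5, 0, 4, 3, 2]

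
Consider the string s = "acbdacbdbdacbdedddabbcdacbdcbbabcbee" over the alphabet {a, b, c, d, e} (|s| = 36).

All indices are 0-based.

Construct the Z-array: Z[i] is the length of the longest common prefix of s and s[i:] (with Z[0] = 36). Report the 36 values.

[36, 0, 0, 0, 4, 0, 0, 0, 0, 0, 4, 0, 0, 0, 0, 0, 0, 0, 1, 0, 0, 0, 0, 4, 0, 0, 0, 0, 0, 0, 1, 0, 0, 0, 0, 0]

Z[0]=36
i=1: fresh scan; Z[1]=0
i=2: fresh scan; Z[2]=0
i=3: fresh scan; Z[3]=0
i=4: fresh scan; Z[4]=4 grow→box=[4,8)
i=5: min(r-i=3, Z[1]=0)=0; Z[5]=0
i=6: min(r-i=2, Z[2]=0)=0; Z[6]=0
i=7: min(r-i=1, Z[3]=0)=0; Z[7]=0
i=8: fresh scan; Z[8]=0
i=9: fresh scan; Z[9]=0
i=10: fresh scan; Z[10]=4 grow→box=[10,14)
i=11: min(r-i=3, Z[1]=0)=0; Z[11]=0
i=12: min(r-i=2, Z[2]=0)=0; Z[12]=0
i=13: min(r-i=1, Z[3]=0)=0; Z[13]=0
i=14: fresh scan; Z[14]=0
i=15: fresh scan; Z[15]=0
i=16: fresh scan; Z[16]=0
i=17: fresh scan; Z[17]=0
i=18: fresh scan; Z[18]=1 grow→box=[18,19)
i=19: fresh scan; Z[19]=0
i=20: fresh scan; Z[20]=0
i=21: fresh scan; Z[21]=0
i=22: fresh scan; Z[22]=0
i=23: fresh scan; Z[23]=4 grow→box=[23,27)
i=24: min(r-i=3, Z[1]=0)=0; Z[24]=0
i=25: min(r-i=2, Z[2]=0)=0; Z[25]=0
i=26: min(r-i=1, Z[3]=0)=0; Z[26]=0
i=27: fresh scan; Z[27]=0
i=28: fresh scan; Z[28]=0
i=29: fresh scan; Z[29]=0
i=30: fresh scan; Z[30]=1 grow→box=[30,31)
i=31: fresh scan; Z[31]=0
i=32: fresh scan; Z[32]=0
i=33: fresh scan; Z[33]=0
i=34: fresh scan; Z[34]=0
i=35: fresh scan; Z[35]=0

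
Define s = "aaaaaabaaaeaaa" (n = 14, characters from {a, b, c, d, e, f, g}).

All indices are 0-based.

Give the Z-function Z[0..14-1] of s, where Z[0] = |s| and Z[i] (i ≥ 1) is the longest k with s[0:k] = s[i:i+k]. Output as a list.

Z[0]=14
i=1: fresh scan; Z[1]=5 scan→box=[1,6)
i=2: min(r-i=4, Z[1]=5)=4; Z[2]=4
i=3: min(r-i=3, Z[2]=4)=3; Z[3]=3
i=4: min(r-i=2, Z[3]=3)=2; Z[4]=2
i=5: min(r-i=1, Z[4]=2)=1; Z[5]=1
i=6: fresh scan; Z[6]=0
i=7: fresh scan; Z[7]=3 scan→box=[7,10)
i=8: min(r-i=2, Z[1]=5)=2; Z[8]=2
i=9: min(r-i=1, Z[2]=4)=1; Z[9]=1
i=10: fresh scan; Z[10]=0
i=11: fresh scan; Z[11]=3 scan→box=[11,14)
i=12: min(r-i=2, Z[1]=5)=2; Z[12]=2
i=13: min(r-i=1, Z[2]=4)=1; Z[13]=1

[14, 5, 4, 3, 2, 1, 0, 3, 2, 1, 0, 3, 2, 1]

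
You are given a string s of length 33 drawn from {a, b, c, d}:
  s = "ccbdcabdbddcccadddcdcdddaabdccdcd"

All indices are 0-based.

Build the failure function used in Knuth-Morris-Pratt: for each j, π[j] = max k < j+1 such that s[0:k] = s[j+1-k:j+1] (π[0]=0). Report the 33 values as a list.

π[0] = 0
j=1 s[j]='c': π[1]=1 (border 'c')
j=2 s[j]='b': k: 1→0; π[2]=0 (border '')
j=3 s[j]='d': π[3]=0 (border '')
j=4 s[j]='c': π[4]=1 (border 'c')
j=5 s[j]='a': k: 1→0; π[5]=0 (border '')
j=6 s[j]='b': π[6]=0 (border '')
j=7 s[j]='d': π[7]=0 (border '')
j=8 s[j]='b': π[8]=0 (border '')
j=9 s[j]='d': π[9]=0 (border '')
j=10 s[j]='d': π[10]=0 (border '')
j=11 s[j]='c': π[11]=1 (border 'c')
j=12 s[j]='c': π[12]=2 (border 'cc')
j=13 s[j]='c': k: 2→1; π[13]=2 (border 'cc')
j=14 s[j]='a': k: 2→1→0; π[14]=0 (border '')
j=15 s[j]='d': π[15]=0 (border '')
j=16 s[j]='d': π[16]=0 (border '')
j=17 s[j]='d': π[17]=0 (border '')
j=18 s[j]='c': π[18]=1 (border 'c')
j=19 s[j]='d': k: 1→0; π[19]=0 (border '')
j=20 s[j]='c': π[20]=1 (border 'c')
j=21 s[j]='d': k: 1→0; π[21]=0 (border '')
j=22 s[j]='d': π[22]=0 (border '')
j=23 s[j]='d': π[23]=0 (border '')
j=24 s[j]='a': π[24]=0 (border '')
j=25 s[j]='a': π[25]=0 (border '')
j=26 s[j]='b': π[26]=0 (border '')
j=27 s[j]='d': π[27]=0 (border '')
j=28 s[j]='c': π[28]=1 (border 'c')
j=29 s[j]='c': π[29]=2 (border 'cc')
j=30 s[j]='d': k: 2→1→0; π[30]=0 (border '')
j=31 s[j]='c': π[31]=1 (border 'c')
j=32 s[j]='d': k: 1→0; π[32]=0 (border '')

[0, 1, 0, 0, 1, 0, 0, 0, 0, 0, 0, 1, 2, 2, 0, 0, 0, 0, 1, 0, 1, 0, 0, 0, 0, 0, 0, 0, 1, 2, 0, 1, 0]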